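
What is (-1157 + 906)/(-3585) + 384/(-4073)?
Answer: -354317/14601705 ≈ -0.024265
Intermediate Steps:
(-1157 + 906)/(-3585) + 384/(-4073) = -251*(-1/3585) + 384*(-1/4073) = 251/3585 - 384/4073 = -354317/14601705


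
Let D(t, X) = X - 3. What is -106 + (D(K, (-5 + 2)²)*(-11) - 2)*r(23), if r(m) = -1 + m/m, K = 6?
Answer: -106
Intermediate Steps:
r(m) = 0 (r(m) = -1 + 1 = 0)
D(t, X) = -3 + X
-106 + (D(K, (-5 + 2)²)*(-11) - 2)*r(23) = -106 + ((-3 + (-5 + 2)²)*(-11) - 2)*0 = -106 + ((-3 + (-3)²)*(-11) - 2)*0 = -106 + ((-3 + 9)*(-11) - 2)*0 = -106 + (6*(-11) - 2)*0 = -106 + (-66 - 2)*0 = -106 - 68*0 = -106 + 0 = -106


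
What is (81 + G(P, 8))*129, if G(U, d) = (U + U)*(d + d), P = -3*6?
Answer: -63855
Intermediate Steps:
P = -18
G(U, d) = 4*U*d (G(U, d) = (2*U)*(2*d) = 4*U*d)
(81 + G(P, 8))*129 = (81 + 4*(-18)*8)*129 = (81 - 576)*129 = -495*129 = -63855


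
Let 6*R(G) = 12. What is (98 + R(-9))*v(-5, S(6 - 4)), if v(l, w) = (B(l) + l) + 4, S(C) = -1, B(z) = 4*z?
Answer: -2100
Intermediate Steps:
R(G) = 2 (R(G) = (⅙)*12 = 2)
v(l, w) = 4 + 5*l (v(l, w) = (4*l + l) + 4 = 5*l + 4 = 4 + 5*l)
(98 + R(-9))*v(-5, S(6 - 4)) = (98 + 2)*(4 + 5*(-5)) = 100*(4 - 25) = 100*(-21) = -2100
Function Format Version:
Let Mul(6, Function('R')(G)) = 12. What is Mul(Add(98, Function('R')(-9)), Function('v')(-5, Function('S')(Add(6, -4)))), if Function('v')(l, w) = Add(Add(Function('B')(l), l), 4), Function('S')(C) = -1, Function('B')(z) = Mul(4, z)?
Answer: -2100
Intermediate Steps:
Function('R')(G) = 2 (Function('R')(G) = Mul(Rational(1, 6), 12) = 2)
Function('v')(l, w) = Add(4, Mul(5, l)) (Function('v')(l, w) = Add(Add(Mul(4, l), l), 4) = Add(Mul(5, l), 4) = Add(4, Mul(5, l)))
Mul(Add(98, Function('R')(-9)), Function('v')(-5, Function('S')(Add(6, -4)))) = Mul(Add(98, 2), Add(4, Mul(5, -5))) = Mul(100, Add(4, -25)) = Mul(100, -21) = -2100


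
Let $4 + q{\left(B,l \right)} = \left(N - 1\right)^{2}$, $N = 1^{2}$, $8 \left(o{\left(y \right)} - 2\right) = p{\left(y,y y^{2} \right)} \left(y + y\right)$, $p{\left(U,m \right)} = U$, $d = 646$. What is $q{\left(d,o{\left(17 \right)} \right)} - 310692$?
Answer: $-310696$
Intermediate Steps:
$o{\left(y \right)} = 2 + \frac{y^{2}}{4}$ ($o{\left(y \right)} = 2 + \frac{y \left(y + y\right)}{8} = 2 + \frac{y 2 y}{8} = 2 + \frac{2 y^{2}}{8} = 2 + \frac{y^{2}}{4}$)
$N = 1$
$q{\left(B,l \right)} = -4$ ($q{\left(B,l \right)} = -4 + \left(1 - 1\right)^{2} = -4 + 0^{2} = -4 + 0 = -4$)
$q{\left(d,o{\left(17 \right)} \right)} - 310692 = -4 - 310692 = -310696$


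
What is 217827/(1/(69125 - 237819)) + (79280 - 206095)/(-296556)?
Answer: -838252214271901/22812 ≈ -3.6746e+10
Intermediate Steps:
217827/(1/(69125 - 237819)) + (79280 - 206095)/(-296556) = 217827/(1/(-168694)) - 126815*(-1/296556) = 217827/(-1/168694) + 9755/22812 = 217827*(-168694) + 9755/22812 = -36746107938 + 9755/22812 = -838252214271901/22812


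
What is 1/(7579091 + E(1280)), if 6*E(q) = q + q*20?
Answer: 1/7583571 ≈ 1.3186e-7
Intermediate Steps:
E(q) = 7*q/2 (E(q) = (q + q*20)/6 = (q + 20*q)/6 = (21*q)/6 = 7*q/2)
1/(7579091 + E(1280)) = 1/(7579091 + (7/2)*1280) = 1/(7579091 + 4480) = 1/7583571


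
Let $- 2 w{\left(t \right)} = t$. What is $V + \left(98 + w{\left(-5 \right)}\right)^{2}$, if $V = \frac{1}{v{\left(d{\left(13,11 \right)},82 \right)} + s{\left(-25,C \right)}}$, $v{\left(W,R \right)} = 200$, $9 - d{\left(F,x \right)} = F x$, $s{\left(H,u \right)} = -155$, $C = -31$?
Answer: $\frac{1818049}{180} \approx 10100.0$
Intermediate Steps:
$d{\left(F,x \right)} = 9 - F x$
$w{\left(t \right)} = - \frac{t}{2}$
$V = \frac{1}{45}$ ($V = \frac{1}{200 - 155} = \frac{1}{45} \approx 0.022222$)
$V + \left(98 + w{\left(-5 \right)}\right)^{2} = \frac{1}{45} + \left(98 - - \frac{5}{2}\right)^{2} = \frac{1}{45} + \left(98 + \frac{5}{2}\right)^{2} = \frac{1}{45} + \left(\frac{201}{2}\right)^{2} = \frac{1}{45} + \frac{40401}{4} = \frac{1818049}{180}$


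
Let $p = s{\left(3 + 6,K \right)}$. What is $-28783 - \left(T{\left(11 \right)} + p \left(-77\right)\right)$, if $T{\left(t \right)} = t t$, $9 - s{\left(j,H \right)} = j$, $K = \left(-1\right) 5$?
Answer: $-28904$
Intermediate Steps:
$K = -5$
$s{\left(j,H \right)} = 9 - j$
$T{\left(t \right)} = t^{2}$
$p = 0$ ($p = 9 - \left(3 + 6\right) = 9 - 9 = 0$)
$-28783 - \left(T{\left(11 \right)} + p \left(-77\right)\right) = -28783 - \left(11^{2} + 0 \left(-77\right)\right) = -28783 - \left(121 + 0\right) = -28783 - 121 = -28904$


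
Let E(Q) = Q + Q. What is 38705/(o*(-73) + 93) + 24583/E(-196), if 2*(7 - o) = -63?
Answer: -32790665/426104 ≈ -76.955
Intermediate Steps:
E(Q) = 2*Q
o = 77/2 (o = 7 - ½*(-63) = 7 + 63/2 = 77/2 ≈ 38.500)
38705/(o*(-73) + 93) + 24583/E(-196) = 38705/((77/2)*(-73) + 93) + 24583/((2*(-196))) = 38705/(-5621/2 + 93) + 24583/(-392) = 38705/(-5435/2) + 24583*(-1/392) = 38705*(-2/5435) - 24583/392 = -15482/1087 - 24583/392 = -32790665/426104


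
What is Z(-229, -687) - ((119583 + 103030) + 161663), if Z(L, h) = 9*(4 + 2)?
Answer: -384222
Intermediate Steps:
Z(L, h) = 54 (Z(L, h) = 9*6 = 54)
Z(-229, -687) - ((119583 + 103030) + 161663) = 54 - ((119583 + 103030) + 161663) = 54 - (222613 + 161663) = 54 - 1*384276 = 54 - 384276 = -384222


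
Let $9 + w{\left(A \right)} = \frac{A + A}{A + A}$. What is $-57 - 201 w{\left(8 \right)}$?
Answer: $1551$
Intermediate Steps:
$w{\left(A \right)} = -8$ ($w{\left(A \right)} = -9 + \frac{A + A}{A + A} = -9 + \frac{2 A}{2 A} = -9 + 2 A \frac{1}{2 A} = -9 + 1 = -8$)
$-57 - 201 w{\left(8 \right)} = -57 - -1608 = -57 + 1608 = 1551$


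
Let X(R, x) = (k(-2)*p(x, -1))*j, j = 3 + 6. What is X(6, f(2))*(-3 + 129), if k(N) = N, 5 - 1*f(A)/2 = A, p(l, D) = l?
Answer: -13608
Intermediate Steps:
j = 9
f(A) = 10 - 2*A
X(R, x) = -18*x (X(R, x) = -2*x*9 = -18*x)
X(6, f(2))*(-3 + 129) = (-18*(10 - 2*2))*(-3 + 129) = -18*(10 - 4)*126 = -18*6*126 = -108*126 = -13608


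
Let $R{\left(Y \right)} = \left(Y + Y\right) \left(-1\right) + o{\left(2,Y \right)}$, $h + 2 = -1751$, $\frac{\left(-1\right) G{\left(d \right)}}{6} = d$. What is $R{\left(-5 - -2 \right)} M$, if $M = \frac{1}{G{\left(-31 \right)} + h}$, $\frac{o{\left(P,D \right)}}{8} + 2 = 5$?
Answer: $- \frac{30}{1567} \approx -0.019145$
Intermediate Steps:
$o{\left(P,D \right)} = 24$ ($o{\left(P,D \right)} = -16 + 8 \cdot 5 = -16 + 40 = 24$)
$G{\left(d \right)} = - 6 d$
$h = -1753$ ($h = -2 - 1751 = -1753$)
$R{\left(Y \right)} = 24 - 2 Y$ ($R{\left(Y \right)} = \left(Y + Y\right) \left(-1\right) + 24 = 2 Y \left(-1\right) + 24 = - 2 Y + 24 = 24 - 2 Y$)
$M = - \frac{1}{1567}$ ($M = \frac{1}{\left(-6\right) \left(-31\right) - 1753} = \frac{1}{186 - 1753} = \frac{1}{-1567} = - \frac{1}{1567} \approx -0.00063816$)
$R{\left(-5 - -2 \right)} M = \left(24 - 2 \left(-5 - -2\right)\right) \left(- \frac{1}{1567}\right) = \left(24 - 2 \left(-5 + 2\right)\right) \left(- \frac{1}{1567}\right) = \left(24 - -6\right) \left(- \frac{1}{1567}\right) = \left(24 + 6\right) \left(- \frac{1}{1567}\right) = 30 \left(- \frac{1}{1567}\right) = - \frac{30}{1567}$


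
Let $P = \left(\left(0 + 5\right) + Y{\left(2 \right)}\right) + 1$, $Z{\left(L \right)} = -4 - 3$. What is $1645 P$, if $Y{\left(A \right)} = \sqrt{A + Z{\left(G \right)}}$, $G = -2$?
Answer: $9870 + 1645 i \sqrt{5} \approx 9870.0 + 3678.3 i$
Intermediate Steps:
$Z{\left(L \right)} = -7$ ($Z{\left(L \right)} = -4 - 3 = -7$)
$Y{\left(A \right)} = \sqrt{-7 + A}$ ($Y{\left(A \right)} = \sqrt{A - 7} = \sqrt{-7 + A}$)
$P = 6 + i \sqrt{5}$ ($P = \left(\left(0 + 5\right) + \sqrt{-7 + 2}\right) + 1 = \left(5 + \sqrt{-5}\right) + 1 = \left(5 + i \sqrt{5}\right) + 1 = 6 + i \sqrt{5} \approx 6.0 + 2.2361 i$)
$1645 P = 1645 \left(6 + i \sqrt{5}\right) = 9870 + 1645 i \sqrt{5}$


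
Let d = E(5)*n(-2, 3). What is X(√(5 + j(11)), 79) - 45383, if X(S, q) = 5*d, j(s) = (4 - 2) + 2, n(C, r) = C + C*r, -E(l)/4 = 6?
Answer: -44423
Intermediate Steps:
E(l) = -24 (E(l) = -4*6 = -24)
d = 192 (d = -(-48)*(1 + 3) = -(-48)*4 = -24*(-8) = 192)
j(s) = 4 (j(s) = 2 + 2 = 4)
X(S, q) = 960 (X(S, q) = 5*192 = 960)
X(√(5 + j(11)), 79) - 45383 = 960 - 45383 = -44423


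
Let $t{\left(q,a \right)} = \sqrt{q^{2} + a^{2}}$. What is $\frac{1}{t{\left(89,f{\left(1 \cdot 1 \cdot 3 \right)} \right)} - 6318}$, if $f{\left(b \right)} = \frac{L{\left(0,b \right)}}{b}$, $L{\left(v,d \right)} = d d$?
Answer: $- \frac{243}{1534969} - \frac{\sqrt{7930}}{39909194} \approx -0.00016054$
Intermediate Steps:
$L{\left(v,d \right)} = d^{2}$
$f{\left(b \right)} = b$ ($f{\left(b \right)} = \frac{b^{2}}{b} = b$)
$t{\left(q,a \right)} = \sqrt{a^{2} + q^{2}}$
$\frac{1}{t{\left(89,f{\left(1 \cdot 1 \cdot 3 \right)} \right)} - 6318} = \frac{1}{\sqrt{\left(1 \cdot 1 \cdot 3\right)^{2} + 89^{2}} - 6318} = \frac{1}{\sqrt{\left(1 \cdot 3\right)^{2} + 7921} - 6318} = \frac{1}{\sqrt{3^{2} + 7921} - 6318} = \frac{1}{\sqrt{9 + 7921} - 6318} = \frac{1}{\sqrt{7930} - 6318} = \frac{1}{-6318 + \sqrt{7930}}$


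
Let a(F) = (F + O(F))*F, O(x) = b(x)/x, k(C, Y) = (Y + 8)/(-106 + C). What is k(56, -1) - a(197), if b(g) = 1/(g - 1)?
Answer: -190164811/4900 ≈ -38809.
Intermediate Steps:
b(g) = 1/(-1 + g)
k(C, Y) = (8 + Y)/(-106 + C)
O(x) = 1/(x*(-1 + x)) (O(x) = 1/((-1 + x)*x) = 1/(x*(-1 + x)))
a(F) = F*(F + 1/(F*(-1 + F))) (a(F) = (F + 1/(F*(-1 + F)))*F = F*(F + 1/(F*(-1 + F))))
k(56, -1) - a(197) = (8 - 1)/(-106 + 56) - (1 + 197²*(-1 + 197))/(-1 + 197) = 7/(-50) - (1 + 38809*196)/196 = -1/50*7 - (1 + 7606564)/196 = -7/50 - 7606565/196 = -190164811/4900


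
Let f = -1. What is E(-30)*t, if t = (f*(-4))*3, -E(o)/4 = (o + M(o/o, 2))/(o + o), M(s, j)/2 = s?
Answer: -112/5 ≈ -22.400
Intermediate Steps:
M(s, j) = 2*s
E(o) = -2*(2 + o)/o (E(o) = -4*(o + 2*(o/o))/(o + o) = -4*(o + 2*1)/(2*o) = -4*(o + 2)*1/(2*o) = -4*(2 + o)*1/(2*o) = -2*(2 + o)/o)
t = 12 (t = -1*(-4)*3 = 4*3 = 12)
E(-30)*t = (-2 - 4/(-30))*12 = (-2 - 4*(-1/30))*12 = (-2 + 2/15)*12 = -28/15*12 = -112/5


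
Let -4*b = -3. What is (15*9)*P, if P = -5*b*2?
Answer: -2025/2 ≈ -1012.5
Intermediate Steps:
b = ¾ (b = -¼*(-3) = ¾ ≈ 0.75000)
P = -15/2 (P = -5*¾*2 = -15/4*2 = -15/2 ≈ -7.5000)
(15*9)*P = (15*9)*(-15/2) = 135*(-15/2) = -2025/2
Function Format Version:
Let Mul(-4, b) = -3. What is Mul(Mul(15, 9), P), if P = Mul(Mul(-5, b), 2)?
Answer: Rational(-2025, 2) ≈ -1012.5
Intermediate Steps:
b = Rational(3, 4) (b = Mul(Rational(-1, 4), -3) = Rational(3, 4) ≈ 0.75000)
P = Rational(-15, 2) (P = Mul(Mul(-5, Rational(3, 4)), 2) = Mul(Rational(-15, 4), 2) = Rational(-15, 2) ≈ -7.5000)
Mul(Mul(15, 9), P) = Mul(Mul(15, 9), Rational(-15, 2)) = Mul(135, Rational(-15, 2)) = Rational(-2025, 2)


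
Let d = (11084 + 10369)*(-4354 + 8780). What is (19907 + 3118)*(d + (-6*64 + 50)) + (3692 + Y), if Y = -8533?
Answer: 2186238573259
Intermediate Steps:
d = 94950978 (d = 21453*4426 = 94950978)
(19907 + 3118)*(d + (-6*64 + 50)) + (3692 + Y) = (19907 + 3118)*(94950978 + (-6*64 + 50)) + (3692 - 8533) = 23025*(94950978 + (-384 + 50)) - 4841 = 23025*(94950978 - 334) - 4841 = 23025*94950644 - 4841 = 2186238578100 - 4841 = 2186238573259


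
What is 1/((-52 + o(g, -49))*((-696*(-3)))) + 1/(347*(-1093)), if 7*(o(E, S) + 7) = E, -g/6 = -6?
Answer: -3442073/298553028696 ≈ -1.1529e-5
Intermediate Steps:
g = 36 (g = -6*(-6) = 36)
o(E, S) = -7 + E/7
1/((-52 + o(g, -49))*((-696*(-3)))) + 1/(347*(-1093)) = 1/((-52 + (-7 + (⅐)*36))*((-696*(-3)))) + 1/(347*(-1093)) = 1/((-52 + (-7 + 36/7))*2088) + (1/347)*(-1/1093) = (1/2088)/(-52 - 13/7) - 1/379271 = (1/2088)/(-377/7) - 1/379271 = -7/377*1/2088 - 1/379271 = -7/787176 - 1/379271 = -3442073/298553028696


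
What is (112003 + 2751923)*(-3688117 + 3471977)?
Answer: -619008965640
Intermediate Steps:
(112003 + 2751923)*(-3688117 + 3471977) = 2863926*(-216140) = -619008965640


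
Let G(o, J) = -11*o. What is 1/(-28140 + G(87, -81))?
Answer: -1/29097 ≈ -3.4368e-5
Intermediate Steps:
1/(-28140 + G(87, -81)) = 1/(-28140 - 11*87) = 1/(-28140 - 957) = 1/(-29097) = -1/29097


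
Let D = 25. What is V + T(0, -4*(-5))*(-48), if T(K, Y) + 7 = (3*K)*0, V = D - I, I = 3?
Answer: 358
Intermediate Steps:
V = 22 (V = 25 - 1*3 = 25 - 3 = 22)
T(K, Y) = -7 (T(K, Y) = -7 + (3*K)*0 = -7 + 0 = -7)
V + T(0, -4*(-5))*(-48) = 22 - 7*(-48) = 22 + 336 = 358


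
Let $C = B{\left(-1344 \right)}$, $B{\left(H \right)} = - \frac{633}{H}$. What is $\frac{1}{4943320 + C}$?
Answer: $\frac{448}{2214607571} \approx 2.0229 \cdot 10^{-7}$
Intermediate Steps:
$C = \frac{211}{448}$ ($C = - \frac{633}{-1344} = \left(-633\right) \left(- \frac{1}{1344}\right) = \frac{211}{448} \approx 0.47098$)
$\frac{1}{4943320 + C} = \frac{1}{4943320 + \frac{211}{448}} = \frac{1}{\frac{2214607571}{448}} = \frac{448}{2214607571}$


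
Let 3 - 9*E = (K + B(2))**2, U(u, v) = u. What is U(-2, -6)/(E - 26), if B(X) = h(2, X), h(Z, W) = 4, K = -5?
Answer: 9/116 ≈ 0.077586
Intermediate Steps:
B(X) = 4
E = 2/9 (E = 1/3 - (-5 + 4)**2/9 = 1/3 - 1/9*(-1)**2 = 1/3 - 1/9*1 = 1/3 - 1/9 = 2/9 ≈ 0.22222)
U(-2, -6)/(E - 26) = -2/(2/9 - 26) = -2/(-232/9) = -9/232*(-2) = 9/116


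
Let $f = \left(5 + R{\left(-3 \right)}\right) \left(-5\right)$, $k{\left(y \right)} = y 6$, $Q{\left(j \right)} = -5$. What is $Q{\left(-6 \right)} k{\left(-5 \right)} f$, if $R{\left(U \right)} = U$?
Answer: $-1500$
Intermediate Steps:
$k{\left(y \right)} = 6 y$
$f = -10$ ($f = \left(5 - 3\right) \left(-5\right) = 2 \left(-5\right) = -10$)
$Q{\left(-6 \right)} k{\left(-5 \right)} f = - 5 \cdot 6 \left(-5\right) \left(-10\right) = \left(-5\right) \left(-30\right) \left(-10\right) = 150 \left(-10\right) = -1500$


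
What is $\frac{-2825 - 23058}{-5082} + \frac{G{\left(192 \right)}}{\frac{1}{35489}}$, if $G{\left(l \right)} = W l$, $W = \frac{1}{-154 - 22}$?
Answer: $- \frac{17884103}{462} \approx -38710.0$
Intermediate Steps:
$W = - \frac{1}{176}$ ($W = \frac{1}{-176} = - \frac{1}{176} \approx -0.0056818$)
$G{\left(l \right)} = - \frac{l}{176}$
$\frac{-2825 - 23058}{-5082} + \frac{G{\left(192 \right)}}{\frac{1}{35489}} = \frac{-2825 - 23058}{-5082} + \frac{\left(- \frac{1}{176}\right) 192}{\frac{1}{35489}} = \left(-2825 - 23058\right) \left(- \frac{1}{5082}\right) - \frac{12 \frac{1}{\frac{1}{35489}}}{11} = \left(-25883\right) \left(- \frac{1}{5082}\right) - \frac{425868}{11} = \frac{2353}{462} - \frac{425868}{11} = - \frac{17884103}{462}$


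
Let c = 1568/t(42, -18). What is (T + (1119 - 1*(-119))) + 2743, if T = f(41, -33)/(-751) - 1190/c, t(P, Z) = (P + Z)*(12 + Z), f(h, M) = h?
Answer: 21502345/5257 ≈ 4090.2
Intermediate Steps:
t(P, Z) = (12 + Z)*(P + Z)
c = -98/9 (c = 1568/((-18)² + 12*42 + 12*(-18) + 42*(-18)) = 1568/(324 + 504 - 216 - 756) = 1568/(-144) = 1568*(-1/144) = -98/9 ≈ -10.889)
T = 574228/5257 (T = 41/(-751) - 1190/(-98/9) = 41*(-1/751) - 1190*(-9/98) = -41/751 + 765/7 = 574228/5257 ≈ 109.23)
(T + (1119 - 1*(-119))) + 2743 = (574228/5257 + (1119 - 1*(-119))) + 2743 = (574228/5257 + (1119 + 119)) + 2743 = (574228/5257 + 1238) + 2743 = 7082394/5257 + 2743 = 21502345/5257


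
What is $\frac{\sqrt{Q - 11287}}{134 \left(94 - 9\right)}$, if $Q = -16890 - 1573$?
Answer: $\frac{i \sqrt{1190}}{2278} \approx 0.015143 i$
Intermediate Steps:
$Q = -18463$
$\frac{\sqrt{Q - 11287}}{134 \left(94 - 9\right)} = \frac{\sqrt{-18463 - 11287}}{134 \left(94 - 9\right)} = \frac{\sqrt{-29750}}{134 \cdot 85} = \frac{5 i \sqrt{1190}}{11390} = 5 i \sqrt{1190} \cdot \frac{1}{11390} = \frac{i \sqrt{1190}}{2278}$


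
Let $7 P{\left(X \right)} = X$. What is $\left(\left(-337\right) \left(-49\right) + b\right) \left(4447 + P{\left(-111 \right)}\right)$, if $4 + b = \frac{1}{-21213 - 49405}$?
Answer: $\frac{18080897188549}{247163} \approx 7.3154 \cdot 10^{7}$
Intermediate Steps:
$P{\left(X \right)} = \frac{X}{7}$
$b = - \frac{282473}{70618}$ ($b = -4 + \frac{1}{-21213 - 49405} = -4 + \frac{1}{-70618} = -4 - \frac{1}{70618} = - \frac{282473}{70618} \approx -4.0$)
$\left(\left(-337\right) \left(-49\right) + b\right) \left(4447 + P{\left(-111 \right)}\right) = \left(\left(-337\right) \left(-49\right) - \frac{282473}{70618}\right) \left(4447 + \frac{1}{7} \left(-111\right)\right) = \left(16513 - \frac{282473}{70618}\right) \left(4447 - \frac{111}{7}\right) = \frac{1165832561}{70618} \cdot \frac{31018}{7} = \frac{18080897188549}{247163}$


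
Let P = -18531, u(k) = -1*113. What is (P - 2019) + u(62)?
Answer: -20663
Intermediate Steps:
u(k) = -113
(P - 2019) + u(62) = (-18531 - 2019) - 113 = -20550 - 113 = -20663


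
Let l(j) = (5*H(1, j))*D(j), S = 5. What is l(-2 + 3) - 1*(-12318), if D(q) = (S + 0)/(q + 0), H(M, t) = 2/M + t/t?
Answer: 12393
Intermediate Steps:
H(M, t) = 1 + 2/M (H(M, t) = 2/M + 1 = 1 + 2/M)
D(q) = 5/q (D(q) = (5 + 0)/(q + 0) = 5/q)
l(j) = 75/j (l(j) = (5*((2 + 1)/1))*(5/j) = (5*(1*3))*(5/j) = (5*3)*(5/j) = 15*(5/j) = 75/j)
l(-2 + 3) - 1*(-12318) = 75/(-2 + 3) - 1*(-12318) = 75/1 + 12318 = 75*1 + 12318 = 75 + 12318 = 12393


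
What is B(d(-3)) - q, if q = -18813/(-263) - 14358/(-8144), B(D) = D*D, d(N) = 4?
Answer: -61359637/1070936 ≈ -57.295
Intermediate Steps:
B(D) = D²
q = 78494613/1070936 (q = -18813*(-1/263) - 14358*(-1/8144) = 18813/263 + 7179/4072 = 78494613/1070936 ≈ 73.295)
B(d(-3)) - q = 4² - 1*78494613/1070936 = 16 - 78494613/1070936 = -61359637/1070936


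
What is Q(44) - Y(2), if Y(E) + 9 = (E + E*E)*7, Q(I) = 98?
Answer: 65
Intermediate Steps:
Y(E) = -9 + 7*E + 7*E² (Y(E) = -9 + (E + E*E)*7 = -9 + (E + E²)*7 = -9 + (7*E + 7*E²) = -9 + 7*E + 7*E²)
Q(44) - Y(2) = 98 - (-9 + 7*2 + 7*2²) = 98 - (-9 + 14 + 7*4) = 98 - (-9 + 14 + 28) = 98 - 1*33 = 98 - 33 = 65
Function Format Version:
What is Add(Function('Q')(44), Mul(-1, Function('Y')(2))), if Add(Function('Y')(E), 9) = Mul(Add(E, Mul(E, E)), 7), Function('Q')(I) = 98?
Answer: 65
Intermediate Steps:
Function('Y')(E) = Add(-9, Mul(7, E), Mul(7, Pow(E, 2))) (Function('Y')(E) = Add(-9, Mul(Add(E, Mul(E, E)), 7)) = Add(-9, Mul(Add(E, Pow(E, 2)), 7)) = Add(-9, Add(Mul(7, E), Mul(7, Pow(E, 2)))) = Add(-9, Mul(7, E), Mul(7, Pow(E, 2))))
Add(Function('Q')(44), Mul(-1, Function('Y')(2))) = Add(98, Mul(-1, Add(-9, Mul(7, 2), Mul(7, Pow(2, 2))))) = Add(98, Mul(-1, Add(-9, 14, Mul(7, 4)))) = Add(98, Mul(-1, Add(-9, 14, 28))) = Add(98, Mul(-1, 33)) = Add(98, -33) = 65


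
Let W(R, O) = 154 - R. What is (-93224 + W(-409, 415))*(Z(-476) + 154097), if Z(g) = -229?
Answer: -14257562748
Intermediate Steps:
(-93224 + W(-409, 415))*(Z(-476) + 154097) = (-93224 + (154 - 1*(-409)))*(-229 + 154097) = (-93224 + (154 + 409))*153868 = (-93224 + 563)*153868 = -92661*153868 = -14257562748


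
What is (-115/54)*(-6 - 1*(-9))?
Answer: -115/18 ≈ -6.3889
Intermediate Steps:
(-115/54)*(-6 - 1*(-9)) = (-115*1/54)*(-6 + 9) = -115/54*3 = -115/18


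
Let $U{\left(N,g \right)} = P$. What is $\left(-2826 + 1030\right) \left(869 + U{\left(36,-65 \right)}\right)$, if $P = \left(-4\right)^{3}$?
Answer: $-1445780$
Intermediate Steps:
$P = -64$
$U{\left(N,g \right)} = -64$
$\left(-2826 + 1030\right) \left(869 + U{\left(36,-65 \right)}\right) = \left(-2826 + 1030\right) \left(869 - 64\right) = \left(-1796\right) 805 = -1445780$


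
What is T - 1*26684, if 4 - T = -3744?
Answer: -22936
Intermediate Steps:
T = 3748 (T = 4 - 1*(-3744) = 4 + 3744 = 3748)
T - 1*26684 = 3748 - 1*26684 = 3748 - 26684 = -22936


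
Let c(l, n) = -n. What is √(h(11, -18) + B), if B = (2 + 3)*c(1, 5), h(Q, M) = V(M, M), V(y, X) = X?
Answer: I*√43 ≈ 6.5574*I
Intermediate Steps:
h(Q, M) = M
B = -25 (B = (2 + 3)*(-1*5) = 5*(-5) = -25)
√(h(11, -18) + B) = √(-18 - 25) = √(-43) = I*√43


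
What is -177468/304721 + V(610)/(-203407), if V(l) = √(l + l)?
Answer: -177468/304721 - 2*√305/203407 ≈ -0.58257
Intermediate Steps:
V(l) = √2*√l (V(l) = √(2*l) = √2*√l)
-177468/304721 + V(610)/(-203407) = -177468/304721 + (√2*√610)/(-203407) = -177468*1/304721 + (2*√305)*(-1/203407) = -177468/304721 - 2*√305/203407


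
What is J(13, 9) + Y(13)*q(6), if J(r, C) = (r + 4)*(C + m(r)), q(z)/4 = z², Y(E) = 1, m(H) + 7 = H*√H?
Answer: 178 + 221*√13 ≈ 974.83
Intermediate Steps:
m(H) = -7 + H^(3/2) (m(H) = -7 + H*√H = -7 + H^(3/2))
q(z) = 4*z²
J(r, C) = (4 + r)*(-7 + C + r^(3/2)) (J(r, C) = (r + 4)*(C + (-7 + r^(3/2))) = (4 + r)*(-7 + C + r^(3/2)))
J(13, 9) + Y(13)*q(6) = (-28 + 4*9 + 4*13^(3/2) + 9*13 + 13*(-7 + 13^(3/2))) + 1*(4*6²) = (-28 + 36 + 4*(13*√13) + 117 + 13*(-7 + 13*√13)) + 1*(4*36) = (-28 + 36 + 52*√13 + 117 + (-91 + 169*√13)) + 1*144 = (34 + 221*√13) + 144 = 178 + 221*√13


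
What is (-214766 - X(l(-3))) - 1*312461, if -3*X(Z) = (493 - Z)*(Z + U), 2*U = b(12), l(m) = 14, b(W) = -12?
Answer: -1577849/3 ≈ -5.2595e+5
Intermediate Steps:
U = -6 (U = (½)*(-12) = -6)
X(Z) = -(-6 + Z)*(493 - Z)/3 (X(Z) = -(493 - Z)*(Z - 6)/3 = -(493 - Z)*(-6 + Z)/3 = -(-6 + Z)*(493 - Z)/3)
(-214766 - X(l(-3))) - 1*312461 = (-214766 - (986 - 499/3*14 + (⅓)*14²)) - 1*312461 = (-214766 - (986 - 6986/3 + (⅓)*196)) - 312461 = (-214766 - (986 - 6986/3 + 196/3)) - 312461 = (-214766 - 1*(-3832/3)) - 312461 = (-214766 + 3832/3) - 312461 = -640466/3 - 312461 = -1577849/3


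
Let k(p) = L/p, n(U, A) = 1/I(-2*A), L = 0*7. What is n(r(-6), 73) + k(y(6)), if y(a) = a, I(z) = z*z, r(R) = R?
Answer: 1/21316 ≈ 4.6913e-5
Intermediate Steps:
I(z) = z²
L = 0
n(U, A) = 1/(4*A²) (n(U, A) = 1/((-2*A)²) = 1/(4*A²))
k(p) = 0 (k(p) = 0/p = 0)
n(r(-6), 73) + k(y(6)) = (¼)/73² + 0 = (¼)*(1/5329) + 0 = 1/21316 + 0 = 1/21316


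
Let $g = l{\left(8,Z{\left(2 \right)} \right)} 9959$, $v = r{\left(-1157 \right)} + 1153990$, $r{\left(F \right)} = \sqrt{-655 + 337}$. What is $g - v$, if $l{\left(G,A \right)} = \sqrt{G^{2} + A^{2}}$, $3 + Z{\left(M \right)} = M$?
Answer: $-1153990 + 9959 \sqrt{65} - i \sqrt{318} \approx -1.0737 \cdot 10^{6} - 17.833 i$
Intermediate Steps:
$r{\left(F \right)} = i \sqrt{318}$ ($r{\left(F \right)} = \sqrt{-318} = i \sqrt{318}$)
$Z{\left(M \right)} = -3 + M$
$v = 1153990 + i \sqrt{318}$ ($v = i \sqrt{318} + 1153990 = 1153990 + i \sqrt{318} \approx 1.154 \cdot 10^{6} + 17.833 i$)
$l{\left(G,A \right)} = \sqrt{A^{2} + G^{2}}$
$g = 9959 \sqrt{65}$ ($g = \sqrt{\left(-3 + 2\right)^{2} + 8^{2}} \cdot 9959 = \sqrt{\left(-1\right)^{2} + 64} \cdot 9959 = \sqrt{1 + 64} \cdot 9959 = \sqrt{65} \cdot 9959 = 9959 \sqrt{65} \approx 80292.0$)
$g - v = 9959 \sqrt{65} - \left(1153990 + i \sqrt{318}\right) = -1153990 + 9959 \sqrt{65} - i \sqrt{318}$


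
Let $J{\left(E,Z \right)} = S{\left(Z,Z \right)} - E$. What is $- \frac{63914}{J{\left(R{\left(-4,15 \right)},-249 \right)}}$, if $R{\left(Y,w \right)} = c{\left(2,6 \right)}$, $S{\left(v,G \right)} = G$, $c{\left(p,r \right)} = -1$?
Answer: $\frac{31957}{124} \approx 257.72$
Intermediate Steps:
$R{\left(Y,w \right)} = -1$
$J{\left(E,Z \right)} = Z - E$
$- \frac{63914}{J{\left(R{\left(-4,15 \right)},-249 \right)}} = - \frac{63914}{-249 - -1} = - \frac{63914}{-249 + 1} = - \frac{63914}{-248} = \left(-63914\right) \left(- \frac{1}{248}\right) = \frac{31957}{124}$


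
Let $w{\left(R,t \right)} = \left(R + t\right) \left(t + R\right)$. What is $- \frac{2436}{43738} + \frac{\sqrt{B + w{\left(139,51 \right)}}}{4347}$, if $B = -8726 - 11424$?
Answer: $- \frac{1218}{21869} + \frac{5 \sqrt{638}}{4347} \approx -0.026642$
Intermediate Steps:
$w{\left(R,t \right)} = \left(R + t\right)^{2}$ ($w{\left(R,t \right)} = \left(R + t\right) \left(R + t\right) = \left(R + t\right)^{2}$)
$B = -20150$
$- \frac{2436}{43738} + \frac{\sqrt{B + w{\left(139,51 \right)}}}{4347} = - \frac{2436}{43738} + \frac{\sqrt{-20150 + \left(139 + 51\right)^{2}}}{4347} = \left(-2436\right) \frac{1}{43738} + \sqrt{-20150 + 190^{2}} \cdot \frac{1}{4347} = - \frac{1218}{21869} + \sqrt{-20150 + 36100} \cdot \frac{1}{4347} = - \frac{1218}{21869} + \sqrt{15950} \cdot \frac{1}{4347} = - \frac{1218}{21869} + 5 \sqrt{638} \cdot \frac{1}{4347} = - \frac{1218}{21869} + \frac{5 \sqrt{638}}{4347}$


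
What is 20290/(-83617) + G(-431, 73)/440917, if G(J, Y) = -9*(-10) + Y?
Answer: -8932576359/36868156789 ≈ -0.24228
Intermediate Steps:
G(J, Y) = 90 + Y
20290/(-83617) + G(-431, 73)/440917 = 20290/(-83617) + (90 + 73)/440917 = 20290*(-1/83617) + 163*(1/440917) = -20290/83617 + 163/440917 = -8932576359/36868156789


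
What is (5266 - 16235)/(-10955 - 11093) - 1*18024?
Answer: -397382183/22048 ≈ -18024.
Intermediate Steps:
(5266 - 16235)/(-10955 - 11093) - 1*18024 = -10969/(-22048) - 18024 = -10969*(-1/22048) - 18024 = 10969/22048 - 18024 = -397382183/22048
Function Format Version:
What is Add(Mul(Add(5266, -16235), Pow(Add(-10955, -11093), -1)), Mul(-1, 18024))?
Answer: Rational(-397382183, 22048) ≈ -18024.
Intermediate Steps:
Add(Mul(Add(5266, -16235), Pow(Add(-10955, -11093), -1)), Mul(-1, 18024)) = Add(Mul(-10969, Pow(-22048, -1)), -18024) = Add(Mul(-10969, Rational(-1, 22048)), -18024) = Add(Rational(10969, 22048), -18024) = Rational(-397382183, 22048)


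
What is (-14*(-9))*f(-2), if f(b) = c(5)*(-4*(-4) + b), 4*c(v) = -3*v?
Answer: -6615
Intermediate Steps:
c(v) = -3*v/4 (c(v) = (-3*v)/4 = -3*v/4)
f(b) = -60 - 15*b/4 (f(b) = (-¾*5)*(-4*(-4) + b) = -15*(16 + b)/4 = -60 - 15*b/4)
(-14*(-9))*f(-2) = (-14*(-9))*(-60 - 15/4*(-2)) = 126*(-60 + 15/2) = 126*(-105/2) = -6615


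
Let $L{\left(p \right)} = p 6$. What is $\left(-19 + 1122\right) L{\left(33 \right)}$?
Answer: $218394$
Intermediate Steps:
$L{\left(p \right)} = 6 p$
$\left(-19 + 1122\right) L{\left(33 \right)} = \left(-19 + 1122\right) 6 \cdot 33 = 1103 \cdot 198 = 218394$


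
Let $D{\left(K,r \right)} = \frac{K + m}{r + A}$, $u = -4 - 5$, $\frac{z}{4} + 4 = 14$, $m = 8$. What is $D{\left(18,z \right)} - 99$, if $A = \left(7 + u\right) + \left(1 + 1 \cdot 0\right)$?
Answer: $- \frac{295}{3} \approx -98.333$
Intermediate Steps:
$z = 40$ ($z = -16 + 4 \cdot 14 = -16 + 56 = 40$)
$u = -9$
$A = -1$ ($A = \left(7 - 9\right) + \left(1 + 1 \cdot 0\right) = -2 + \left(1 + 0\right) = -2 + 1 = -1$)
$D{\left(K,r \right)} = \frac{8 + K}{-1 + r}$ ($D{\left(K,r \right)} = \frac{K + 8}{r - 1} = \frac{8 + K}{-1 + r}$)
$D{\left(18,z \right)} - 99 = \frac{8 + 18}{-1 + 40} - 99 = \frac{1}{39} \cdot 26 - 99 = \frac{2}{3} - 99 = - \frac{295}{3}$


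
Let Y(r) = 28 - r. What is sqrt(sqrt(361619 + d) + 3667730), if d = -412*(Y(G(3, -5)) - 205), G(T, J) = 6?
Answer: sqrt(3667730 + sqrt(437015)) ≈ 1915.3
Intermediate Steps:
d = 75396 (d = -412*((28 - 1*6) - 205) = -412*((28 - 6) - 205) = -412*(22 - 205) = -412*(-183) = 75396)
sqrt(sqrt(361619 + d) + 3667730) = sqrt(sqrt(361619 + 75396) + 3667730) = sqrt(sqrt(437015) + 3667730) = sqrt(3667730 + sqrt(437015))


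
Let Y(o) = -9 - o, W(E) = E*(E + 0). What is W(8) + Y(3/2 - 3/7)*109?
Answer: -14473/14 ≈ -1033.8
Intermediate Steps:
W(E) = E² (W(E) = E*E = E²)
W(8) + Y(3/2 - 3/7)*109 = 8² + (-9 - (3/2 - 3/7))*109 = 64 + (-9 - (3*(½) - 3*⅐))*109 = 64 + (-9 - (3/2 - 3/7))*109 = 64 + (-9 - 1*15/14)*109 = 64 + (-9 - 15/14)*109 = 64 - 141/14*109 = 64 - 15369/14 = -14473/14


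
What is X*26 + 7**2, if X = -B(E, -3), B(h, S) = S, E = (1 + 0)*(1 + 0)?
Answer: 127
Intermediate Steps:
E = 1 (E = 1*1 = 1)
X = 3 (X = -1*(-3) = 3)
X*26 + 7**2 = 3*26 + 7**2 = 78 + 49 = 127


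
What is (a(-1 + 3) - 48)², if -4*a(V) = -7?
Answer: 34225/16 ≈ 2139.1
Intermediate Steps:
a(V) = 7/4 (a(V) = -¼*(-7) = 7/4)
(a(-1 + 3) - 48)² = (7/4 - 48)² = (-185/4)² = 34225/16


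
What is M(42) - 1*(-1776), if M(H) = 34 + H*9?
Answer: 2188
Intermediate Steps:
M(H) = 34 + 9*H
M(42) - 1*(-1776) = (34 + 9*42) - 1*(-1776) = (34 + 378) + 1776 = 412 + 1776 = 2188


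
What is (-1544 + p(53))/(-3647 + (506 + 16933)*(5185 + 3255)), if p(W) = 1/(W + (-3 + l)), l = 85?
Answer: -208439/19869504255 ≈ -1.0490e-5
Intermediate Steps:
p(W) = 1/(82 + W) (p(W) = 1/(W + (-3 + 85)) = 1/(W + 82) = 1/(82 + W))
(-1544 + p(53))/(-3647 + (506 + 16933)*(5185 + 3255)) = (-1544 + 1/(82 + 53))/(-3647 + (506 + 16933)*(5185 + 3255)) = (-1544 + 1/135)/(-3647 + 17439*8440) = (-1544 + 1/135)/(-3647 + 147185160) = -208439/135/147181513 = -208439/135*1/147181513 = -208439/19869504255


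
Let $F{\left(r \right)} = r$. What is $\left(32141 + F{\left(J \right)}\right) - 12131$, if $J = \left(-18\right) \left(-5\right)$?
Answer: $20100$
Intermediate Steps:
$J = 90$
$\left(32141 + F{\left(J \right)}\right) - 12131 = \left(32141 + 90\right) - 12131 = 32231 - 12131 = 20100$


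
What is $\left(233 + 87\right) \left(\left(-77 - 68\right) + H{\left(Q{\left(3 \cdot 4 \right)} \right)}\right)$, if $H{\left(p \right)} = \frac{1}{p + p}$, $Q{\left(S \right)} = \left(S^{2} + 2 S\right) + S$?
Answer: $- \frac{417592}{9} \approx -46399.0$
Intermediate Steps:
$Q{\left(S \right)} = S^{2} + 3 S$
$H{\left(p \right)} = \frac{1}{2 p}$
$\left(233 + 87\right) \left(\left(-77 - 68\right) + H{\left(Q{\left(3 \cdot 4 \right)} \right)}\right) = \left(233 + 87\right) \left(\left(-77 - 68\right) + \frac{1}{2 \cdot 3 \cdot 4 \left(3 + 3 \cdot 4\right)}\right) = 320 \left(-145 + \frac{1}{2 \cdot 12 \left(3 + 12\right)}\right) = 320 \left(-145 + \frac{1}{2 \cdot 12 \cdot 15}\right) = 320 \left(-145 + \frac{1}{2 \cdot 180}\right) = 320 \left(-145 + \frac{1}{2} \cdot \frac{1}{180}\right) = 320 \left(-145 + \frac{1}{360}\right) = 320 \left(- \frac{52199}{360}\right) = - \frac{417592}{9}$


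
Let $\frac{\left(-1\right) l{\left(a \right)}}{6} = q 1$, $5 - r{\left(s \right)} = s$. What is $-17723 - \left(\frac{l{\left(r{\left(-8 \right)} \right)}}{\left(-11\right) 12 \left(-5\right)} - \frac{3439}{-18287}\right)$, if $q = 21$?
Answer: $- \frac{35651049373}{2011570} \approx -17723.0$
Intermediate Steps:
$r{\left(s \right)} = 5 - s$
$l{\left(a \right)} = -126$ ($l{\left(a \right)} = - 6 \cdot 21 \cdot 1 = \left(-6\right) 21 = -126$)
$-17723 - \left(\frac{l{\left(r{\left(-8 \right)} \right)}}{\left(-11\right) 12 \left(-5\right)} - \frac{3439}{-18287}\right) = -17723 - \left(- \frac{126}{\left(-11\right) 12 \left(-5\right)} - \frac{3439}{-18287}\right) = -17723 - \left(- \frac{126}{\left(-132\right) \left(-5\right)} - - \frac{3439}{18287}\right) = -17723 - \left(- \frac{126}{660} + \frac{3439}{18287}\right) = -17723 - \left(\left(-126\right) \frac{1}{660} + \frac{3439}{18287}\right) = -17723 - \left(- \frac{21}{110} + \frac{3439}{18287}\right) = -17723 - - \frac{5737}{2011570} = -17723 + \frac{5737}{2011570} = - \frac{35651049373}{2011570}$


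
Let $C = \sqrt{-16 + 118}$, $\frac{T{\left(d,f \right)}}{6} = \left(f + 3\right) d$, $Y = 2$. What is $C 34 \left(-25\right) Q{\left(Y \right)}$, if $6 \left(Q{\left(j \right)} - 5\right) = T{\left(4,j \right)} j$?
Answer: $- 38250 \sqrt{102} \approx -3.8631 \cdot 10^{5}$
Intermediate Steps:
$T{\left(d,f \right)} = 6 d \left(3 + f\right)$ ($T{\left(d,f \right)} = 6 \left(f + 3\right) d = 6 \left(3 + f\right) d = 6 d \left(3 + f\right)$)
$C = \sqrt{102} \approx 10.1$
$Q{\left(j \right)} = 5 + \frac{j \left(72 + 24 j\right)}{6}$ ($Q{\left(j \right)} = 5 + \frac{6 \cdot 4 \left(3 + j\right) j}{6} = 5 + \frac{\left(72 + 24 j\right) j}{6} = 5 + \frac{j \left(72 + 24 j\right)}{6}$)
$C 34 \left(-25\right) Q{\left(Y \right)} = \sqrt{102} \cdot 34 \left(-25\right) \left(5 + 4 \cdot 2 \left(3 + 2\right)\right) = \sqrt{102} \left(- 850 \left(5 + 4 \cdot 2 \cdot 5\right)\right) = \sqrt{102} \left(- 850 \left(5 + 40\right)\right) = \sqrt{102} \left(\left(-850\right) 45\right) = \sqrt{102} \left(-38250\right) = - 38250 \sqrt{102}$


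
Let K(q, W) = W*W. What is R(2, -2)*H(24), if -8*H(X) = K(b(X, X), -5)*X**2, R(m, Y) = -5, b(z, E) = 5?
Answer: 9000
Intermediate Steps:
K(q, W) = W**2
H(X) = -25*X**2/8 (H(X) = -(-5)**2*X**2/8 = -25*X**2/8)
R(2, -2)*H(24) = -(-125)*24**2/8 = -(-125)*576/8 = -5*(-1800) = 9000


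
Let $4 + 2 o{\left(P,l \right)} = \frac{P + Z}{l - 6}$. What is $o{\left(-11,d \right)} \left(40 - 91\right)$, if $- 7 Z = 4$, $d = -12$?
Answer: $\frac{2397}{28} \approx 85.607$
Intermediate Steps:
$Z = - \frac{4}{7}$ ($Z = \left(- \frac{1}{7}\right) 4 = - \frac{4}{7} \approx -0.57143$)
$o{\left(P,l \right)} = -2 + \frac{- \frac{4}{7} + P}{2 \left(-6 + l\right)}$ ($o{\left(P,l \right)} = -2 + \frac{\left(P - \frac{4}{7}\right) \frac{1}{l - 6}}{2} = -2 + \frac{\left(- \frac{4}{7} + P\right) \frac{1}{-6 + l}}{2} = -2 + \frac{\frac{1}{-6 + l} \left(- \frac{4}{7} + P\right)}{2} = -2 + \frac{- \frac{4}{7} + P}{2 \left(-6 + l\right)}$)
$o{\left(-11,d \right)} \left(40 - 91\right) = \frac{164 - -336 + 7 \left(-11\right)}{14 \left(-6 - 12\right)} \left(40 - 91\right) = \frac{164 + 336 - 77}{14 \left(-18\right)} \left(-51\right) = \frac{1}{14} \left(- \frac{1}{18}\right) 423 \left(-51\right) = \left(- \frac{47}{28}\right) \left(-51\right) = \frac{2397}{28}$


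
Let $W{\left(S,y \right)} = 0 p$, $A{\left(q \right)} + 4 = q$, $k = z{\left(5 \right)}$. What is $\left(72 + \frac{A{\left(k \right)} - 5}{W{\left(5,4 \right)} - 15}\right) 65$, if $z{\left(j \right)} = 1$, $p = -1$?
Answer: $\frac{14144}{3} \approx 4714.7$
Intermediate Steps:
$k = 1$
$A{\left(q \right)} = -4 + q$
$W{\left(S,y \right)} = 0$ ($W{\left(S,y \right)} = 0 \left(-1\right) = 0$)
$\left(72 + \frac{A{\left(k \right)} - 5}{W{\left(5,4 \right)} - 15}\right) 65 = \left(72 + \frac{\left(-4 + 1\right) - 5}{0 - 15}\right) 65 = \left(72 + \frac{-3 - 5}{-15}\right) 65 = \left(72 - - \frac{8}{15}\right) 65 = \left(72 + \frac{8}{15}\right) 65 = \frac{1088}{15} \cdot 65 = \frac{14144}{3}$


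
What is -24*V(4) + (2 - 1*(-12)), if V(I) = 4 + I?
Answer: -178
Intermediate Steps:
-24*V(4) + (2 - 1*(-12)) = -24*(4 + 4) + (2 - 1*(-12)) = -24*8 + (2 + 12) = -192 + 14 = -178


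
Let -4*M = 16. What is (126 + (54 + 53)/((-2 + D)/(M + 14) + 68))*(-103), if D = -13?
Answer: -1748116/133 ≈ -13144.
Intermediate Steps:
M = -4 (M = -¼*16 = -4)
(126 + (54 + 53)/((-2 + D)/(M + 14) + 68))*(-103) = (126 + (54 + 53)/((-2 - 13)/(-4 + 14) + 68))*(-103) = (126 + 107/(-15/10 + 68))*(-103) = (126 + 107/(-15*⅒ + 68))*(-103) = (126 + 107/(-3/2 + 68))*(-103) = (126 + 107/(133/2))*(-103) = (126 + 107*(2/133))*(-103) = (126 + 214/133)*(-103) = (16972/133)*(-103) = -1748116/133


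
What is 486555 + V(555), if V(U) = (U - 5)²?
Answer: 789055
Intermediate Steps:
V(U) = (-5 + U)²
486555 + V(555) = 486555 + (-5 + 555)² = 486555 + 550² = 486555 + 302500 = 789055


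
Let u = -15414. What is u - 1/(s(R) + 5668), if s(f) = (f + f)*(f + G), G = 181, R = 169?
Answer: -1910842753/123968 ≈ -15414.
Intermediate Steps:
s(f) = 2*f*(181 + f) (s(f) = (f + f)*(f + 181) = (2*f)*(181 + f) = 2*f*(181 + f))
u - 1/(s(R) + 5668) = -15414 - 1/(2*169*(181 + 169) + 5668) = -15414 - 1/(2*169*350 + 5668) = -15414 - 1/(118300 + 5668) = -15414 - 1/123968 = -1910842753/123968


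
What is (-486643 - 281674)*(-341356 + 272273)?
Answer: 53077643311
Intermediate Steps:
(-486643 - 281674)*(-341356 + 272273) = -768317*(-69083) = 53077643311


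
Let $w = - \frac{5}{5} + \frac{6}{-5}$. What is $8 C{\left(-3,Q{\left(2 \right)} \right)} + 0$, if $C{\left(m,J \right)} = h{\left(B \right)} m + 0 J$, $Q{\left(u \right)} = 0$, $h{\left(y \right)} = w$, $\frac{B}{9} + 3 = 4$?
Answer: $\frac{264}{5} \approx 52.8$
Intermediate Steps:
$w = - \frac{11}{5}$ ($w = \left(-5\right) \frac{1}{5} + 6 \left(- \frac{1}{5}\right) = -1 - \frac{6}{5} = - \frac{11}{5} \approx -2.2$)
$B = 9$ ($B = -27 + 9 \cdot 4 = -27 + 36 = 9$)
$h{\left(y \right)} = - \frac{11}{5}$
$C{\left(m,J \right)} = - \frac{11 m}{5}$ ($C{\left(m,J \right)} = - \frac{11 m}{5} + 0 J = - \frac{11 m}{5} + 0 = - \frac{11 m}{5}$)
$8 C{\left(-3,Q{\left(2 \right)} \right)} + 0 = 8 \left(\left(- \frac{11}{5}\right) \left(-3\right)\right) + 0 = 8 \cdot \frac{33}{5} + 0 = \frac{264}{5} + 0 = \frac{264}{5}$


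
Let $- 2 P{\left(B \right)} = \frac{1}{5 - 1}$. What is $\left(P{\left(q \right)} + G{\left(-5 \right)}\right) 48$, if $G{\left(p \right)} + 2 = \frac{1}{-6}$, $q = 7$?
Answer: $-110$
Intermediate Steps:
$P{\left(B \right)} = - \frac{1}{8}$ ($P{\left(B \right)} = - \frac{1}{2 \left(5 - 1\right)} = - \frac{1}{2 \cdot 4} = \left(- \frac{1}{2}\right) \frac{1}{4} = - \frac{1}{8}$)
$G{\left(p \right)} = - \frac{13}{6}$ ($G{\left(p \right)} = -2 + \frac{1}{-6} = -2 - \frac{1}{6} = - \frac{13}{6}$)
$\left(P{\left(q \right)} + G{\left(-5 \right)}\right) 48 = \left(- \frac{1}{8} - \frac{13}{6}\right) 48 = \left(- \frac{55}{24}\right) 48 = -110$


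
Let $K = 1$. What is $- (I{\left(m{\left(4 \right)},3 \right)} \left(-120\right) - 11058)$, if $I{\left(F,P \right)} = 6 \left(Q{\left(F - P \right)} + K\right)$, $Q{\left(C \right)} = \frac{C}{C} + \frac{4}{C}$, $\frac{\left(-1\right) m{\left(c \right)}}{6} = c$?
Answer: $\frac{37174}{3} \approx 12391.0$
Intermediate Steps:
$m{\left(c \right)} = - 6 c$
$Q{\left(C \right)} = 1 + \frac{4}{C}$
$I{\left(F,P \right)} = 6 + \frac{6 \left(4 + F - P\right)}{F - P}$ ($I{\left(F,P \right)} = 6 \left(\frac{4 + \left(F - P\right)}{F - P} + 1\right) = 6 \left(\frac{4 + F - P}{F - P} + 1\right) = 6 \left(1 + \frac{4 + F - P}{F - P}\right) = 6 + \frac{6 \left(4 + F - P\right)}{F - P}$)
$- (I{\left(m{\left(4 \right)},3 \right)} \left(-120\right) - 11058) = - (\frac{12 \left(2 - 24 - 3\right)}{\left(-6\right) 4 - 3} \left(-120\right) - 11058) = - (\frac{12 \left(2 - 24 - 3\right)}{-24 - 3} \left(-120\right) - 11058) = - (12 \frac{1}{-27} \left(-25\right) \left(-120\right) - 11058) = - (12 \left(- \frac{1}{27}\right) \left(-25\right) \left(-120\right) - 11058) = - (\frac{100}{9} \left(-120\right) - 11058) = - (- \frac{4000}{3} - 11058) = \left(-1\right) \left(- \frac{37174}{3}\right) = \frac{37174}{3}$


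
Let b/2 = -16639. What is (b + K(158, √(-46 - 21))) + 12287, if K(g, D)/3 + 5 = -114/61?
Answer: -1281708/61 ≈ -21012.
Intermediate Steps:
b = -33278 (b = 2*(-16639) = -33278)
K(g, D) = -1257/61 (K(g, D) = -15 + 3*(-114/61) = -15 - 342/61 = -1257/61)
(b + K(158, √(-46 - 21))) + 12287 = (-33278 - 1257/61) + 12287 = -2031215/61 + 12287 = -1281708/61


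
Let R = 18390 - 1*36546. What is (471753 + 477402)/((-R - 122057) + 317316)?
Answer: 189831/42683 ≈ 4.4475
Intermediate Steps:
R = -18156 (R = 18390 - 36546 = -18156)
(471753 + 477402)/((-R - 122057) + 317316) = (471753 + 477402)/((-1*(-18156) - 122057) + 317316) = 949155/((18156 - 122057) + 317316) = 949155/(-103901 + 317316) = 949155/213415 = 949155*(1/213415) = 189831/42683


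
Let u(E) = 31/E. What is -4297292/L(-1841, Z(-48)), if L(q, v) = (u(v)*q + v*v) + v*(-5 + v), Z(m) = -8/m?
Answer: 38675628/3081841 ≈ 12.550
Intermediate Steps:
L(q, v) = v² + v*(-5 + v) + 31*q/v (L(q, v) = ((31/v)*q + v*v) + v*(-5 + v) = (31*q/v + v²) + v*(-5 + v) = (v² + 31*q/v) + v*(-5 + v) = v² + v*(-5 + v) + 31*q/v)
-4297292/L(-1841, Z(-48)) = -4297292*1/(6*(31*(-1841) + (-8/(-48))²*(-5 + 2*(-8/(-48))))) = -4297292*1/(6*(-57071 + (-8*(-1/48))²*(-5 + 2*(-8*(-1/48))))) = -4297292*1/(6*(-57071 + (⅙)²*(-5 + 2*(⅙)))) = -4297292*1/(6*(-57071 + (-5 + ⅓)/36)) = -4297292*1/(6*(-57071 + (1/36)*(-14/3))) = -4297292*1/(6*(-57071 - 7/54)) = -4297292/(6*(-3081841/54)) = -4297292/(-3081841/9) = -4297292*(-9/3081841) = 38675628/3081841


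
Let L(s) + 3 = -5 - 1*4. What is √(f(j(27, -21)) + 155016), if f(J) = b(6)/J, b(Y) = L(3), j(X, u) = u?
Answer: 2*√1898953/7 ≈ 393.72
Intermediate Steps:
L(s) = -12 (L(s) = -3 + (-5 - 1*4) = -3 + (-5 - 4) = -3 - 9 = -12)
b(Y) = -12
f(J) = -12/J
√(f(j(27, -21)) + 155016) = √(-12/(-21) + 155016) = √(-12*(-1/21) + 155016) = √(4/7 + 155016) = √(1085116/7) = 2*√1898953/7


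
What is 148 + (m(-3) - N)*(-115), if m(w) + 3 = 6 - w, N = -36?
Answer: -4682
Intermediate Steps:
m(w) = 3 - w (m(w) = -3 + (6 - w) = 3 - w)
148 + (m(-3) - N)*(-115) = 148 + ((3 - 1*(-3)) - 1*(-36))*(-115) = 148 + ((3 + 3) + 36)*(-115) = 148 + (6 + 36)*(-115) = 148 + 42*(-115) = 148 - 4830 = -4682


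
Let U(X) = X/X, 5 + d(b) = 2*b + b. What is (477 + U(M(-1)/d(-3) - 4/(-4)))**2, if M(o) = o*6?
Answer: 228484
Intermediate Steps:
d(b) = -5 + 3*b (d(b) = -5 + (2*b + b) = -5 + 3*b)
M(o) = 6*o
U(X) = 1
(477 + U(M(-1)/d(-3) - 4/(-4)))**2 = (477 + 1)**2 = 478**2 = 228484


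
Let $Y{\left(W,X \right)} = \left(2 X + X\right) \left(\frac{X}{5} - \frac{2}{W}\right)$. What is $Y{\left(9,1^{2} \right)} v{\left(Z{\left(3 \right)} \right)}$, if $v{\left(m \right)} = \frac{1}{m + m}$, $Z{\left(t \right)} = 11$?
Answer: $- \frac{1}{330} \approx -0.0030303$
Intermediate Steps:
$Y{\left(W,X \right)} = 3 X \left(- \frac{2}{W} + \frac{X}{5}\right)$ ($Y{\left(W,X \right)} = 3 X \left(X \frac{1}{5} - \frac{2}{W}\right) = 3 X \left(\frac{X}{5} - \frac{2}{W}\right) = 3 X \left(- \frac{2}{W} + \frac{X}{5}\right)$)
$v{\left(m \right)} = \frac{1}{2 m}$
$Y{\left(9,1^{2} \right)} v{\left(Z{\left(3 \right)} \right)} = \frac{3 \cdot 1^{2} \left(-10 + 9 \cdot 1^{2}\right)}{5 \cdot 9} \frac{1}{2 \cdot 11} = \frac{3}{5} \cdot 1 \cdot \frac{1}{9} \left(-10 + 9 \cdot 1\right) \frac{1}{2} \cdot \frac{1}{11} = \frac{3}{5} \cdot 1 \cdot \frac{1}{9} \left(-10 + 9\right) \frac{1}{22} = \frac{3}{5} \cdot 1 \cdot \frac{1}{9} \left(-1\right) \frac{1}{22} = \left(- \frac{1}{15}\right) \frac{1}{22} = - \frac{1}{330}$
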